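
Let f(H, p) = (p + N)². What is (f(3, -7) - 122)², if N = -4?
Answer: 1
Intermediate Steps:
f(H, p) = (-4 + p)² (f(H, p) = (p - 4)² = (-4 + p)²)
(f(3, -7) - 122)² = ((-4 - 7)² - 122)² = ((-11)² - 122)² = (121 - 122)² = (-1)² = 1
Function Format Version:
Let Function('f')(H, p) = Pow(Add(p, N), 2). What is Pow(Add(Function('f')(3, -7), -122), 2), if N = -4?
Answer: 1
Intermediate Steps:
Function('f')(H, p) = Pow(Add(-4, p), 2) (Function('f')(H, p) = Pow(Add(p, -4), 2) = Pow(Add(-4, p), 2))
Pow(Add(Function('f')(3, -7), -122), 2) = Pow(Add(Pow(Add(-4, -7), 2), -122), 2) = Pow(Add(Pow(-11, 2), -122), 2) = Pow(Add(121, -122), 2) = Pow(-1, 2) = 1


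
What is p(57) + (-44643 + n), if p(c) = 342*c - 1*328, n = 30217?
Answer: 4740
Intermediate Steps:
p(c) = -328 + 342*c (p(c) = 342*c - 328 = -328 + 342*c)
p(57) + (-44643 + n) = (-328 + 342*57) + (-44643 + 30217) = (-328 + 19494) - 14426 = 19166 - 14426 = 4740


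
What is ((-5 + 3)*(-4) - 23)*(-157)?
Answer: 2355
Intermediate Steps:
((-5 + 3)*(-4) - 23)*(-157) = (-2*(-4) - 23)*(-157) = (8 - 23)*(-157) = -15*(-157) = 2355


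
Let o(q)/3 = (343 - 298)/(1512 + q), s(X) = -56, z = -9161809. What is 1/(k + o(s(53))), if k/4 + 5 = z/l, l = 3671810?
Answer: -2673077680/79892894233 ≈ -0.033458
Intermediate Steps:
o(q) = 135/(1512 + q) (o(q) = 3*((343 - 298)/(1512 + q)) = 3*(45/(1512 + q)) = 135/(1512 + q))
k = -55041718/1835905 (k = -20 + 4*(-9161809/3671810) = -20 - 18323618/1835905 = -55041718/1835905 ≈ -29.981)
1/(k + o(s(53))) = 1/(-55041718/1835905 + 135/(1512 - 56)) = 1/(-55041718/1835905 + 135/1456) = 1/(-79892894233/2673077680) = -2673077680/79892894233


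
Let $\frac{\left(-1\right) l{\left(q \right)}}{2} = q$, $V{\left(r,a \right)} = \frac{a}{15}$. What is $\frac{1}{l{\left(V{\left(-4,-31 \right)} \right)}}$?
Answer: $\frac{15}{62} \approx 0.24194$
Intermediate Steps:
$V{\left(r,a \right)} = \frac{a}{15}$ ($V{\left(r,a \right)} = a \frac{1}{15} = \frac{a}{15}$)
$l{\left(q \right)} = - 2 q$
$\frac{1}{l{\left(V{\left(-4,-31 \right)} \right)}} = \frac{1}{\left(-2\right) \frac{1}{15} \left(-31\right)} = \frac{1}{\left(-2\right) \left(- \frac{31}{15}\right)} = \frac{1}{\frac{62}{15}} = \frac{15}{62}$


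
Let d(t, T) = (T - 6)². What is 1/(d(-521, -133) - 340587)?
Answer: -1/321266 ≈ -3.1127e-6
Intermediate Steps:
d(t, T) = (-6 + T)²
1/(d(-521, -133) - 340587) = 1/((-6 - 133)² - 340587) = 1/((-139)² - 340587) = 1/(19321 - 340587) = 1/(-321266) = -1/321266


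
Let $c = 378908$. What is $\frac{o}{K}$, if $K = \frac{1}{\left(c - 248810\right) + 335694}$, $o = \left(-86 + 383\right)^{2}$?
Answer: $41087046528$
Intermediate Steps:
$o = 88209$ ($o = 297^{2} = 88209$)
$K = \frac{1}{465792}$ ($K = \frac{1}{\left(378908 - 248810\right) + 335694} = \frac{1}{130098 + 335694} = \frac{1}{465792} \approx 2.1469 \cdot 10^{-6}$)
$\frac{o}{K} = 88209 \frac{1}{\frac{1}{465792}} = 88209 \cdot 465792 = 41087046528$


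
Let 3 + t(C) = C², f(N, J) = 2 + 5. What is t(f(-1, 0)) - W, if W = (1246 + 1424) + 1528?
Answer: -4152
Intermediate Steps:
f(N, J) = 7
W = 4198 (W = 2670 + 1528 = 4198)
t(C) = -3 + C²
t(f(-1, 0)) - W = (-3 + 7²) - 1*4198 = (-3 + 49) - 4198 = 46 - 4198 = -4152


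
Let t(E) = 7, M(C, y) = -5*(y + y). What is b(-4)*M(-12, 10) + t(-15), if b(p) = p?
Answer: 407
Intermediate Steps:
M(C, y) = -10*y
b(-4)*M(-12, 10) + t(-15) = -(-40)*10 + 7 = -4*(-100) + 7 = 400 + 7 = 407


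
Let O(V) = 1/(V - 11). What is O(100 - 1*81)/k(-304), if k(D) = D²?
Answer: 1/739328 ≈ 1.3526e-6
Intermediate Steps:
O(V) = 1/(-11 + V)
O(100 - 1*81)/k(-304) = 1/((-11 + (100 - 1*81))*((-304)²)) = 1/((-11 + (100 - 81))*92416) = (1/92416)/(-11 + 19) = (1/92416)/8 = (⅛)*(1/92416) = 1/739328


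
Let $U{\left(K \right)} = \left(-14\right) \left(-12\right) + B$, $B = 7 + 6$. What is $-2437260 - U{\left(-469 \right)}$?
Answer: $-2437441$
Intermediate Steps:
$B = 13$
$U{\left(K \right)} = 181$ ($U{\left(K \right)} = \left(-14\right) \left(-12\right) + 13 = 168 + 13 = 181$)
$-2437260 - U{\left(-469 \right)} = -2437260 - 181 = -2437441$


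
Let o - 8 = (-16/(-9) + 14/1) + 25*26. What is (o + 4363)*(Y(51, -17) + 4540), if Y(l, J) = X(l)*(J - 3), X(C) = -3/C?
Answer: 3499553200/153 ≈ 2.2873e+7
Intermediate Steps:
o = 6064/9 (o = 8 + ((-16/(-9) + 14/1) + 25*26) = 8 + ((-16*(-1/9) + 14*1) + 650) = 8 + ((16/9 + 14) + 650) = 8 + (142/9 + 650) = 8 + 5992/9 = 6064/9 ≈ 673.78)
Y(l, J) = -3*(-3 + J)/l (Y(l, J) = (-3/l)*(J - 3) = (-3/l)*(-3 + J) = -3*(-3 + J)/l)
(o + 4363)*(Y(51, -17) + 4540) = (6064/9 + 4363)*(3*(3 - 1*(-17))/51 + 4540) = 45331*(3*(1/51)*(3 + 17) + 4540)/9 = 45331*(3*(1/51)*20 + 4540)/9 = 45331*(20/17 + 4540)/9 = (45331/9)*(77200/17) = 3499553200/153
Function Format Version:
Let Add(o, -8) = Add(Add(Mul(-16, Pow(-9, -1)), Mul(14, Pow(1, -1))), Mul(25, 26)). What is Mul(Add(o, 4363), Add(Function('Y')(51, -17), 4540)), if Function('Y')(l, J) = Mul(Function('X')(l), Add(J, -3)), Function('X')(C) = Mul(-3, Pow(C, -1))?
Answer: Rational(3499553200, 153) ≈ 2.2873e+7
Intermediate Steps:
o = Rational(6064, 9) (o = Add(8, Add(Add(Mul(-16, Pow(-9, -1)), Mul(14, Pow(1, -1))), Mul(25, 26))) = Add(8, Add(Add(Mul(-16, Rational(-1, 9)), Mul(14, 1)), 650)) = Add(8, Add(Add(Rational(16, 9), 14), 650)) = Add(8, Add(Rational(142, 9), 650)) = Add(8, Rational(5992, 9)) = Rational(6064, 9) ≈ 673.78)
Function('Y')(l, J) = Mul(-3, Pow(l, -1), Add(-3, J)) (Function('Y')(l, J) = Mul(Mul(-3, Pow(l, -1)), Add(J, -3)) = Mul(Mul(-3, Pow(l, -1)), Add(-3, J)) = Mul(-3, Pow(l, -1), Add(-3, J)))
Mul(Add(o, 4363), Add(Function('Y')(51, -17), 4540)) = Mul(Add(Rational(6064, 9), 4363), Add(Mul(3, Pow(51, -1), Add(3, Mul(-1, -17))), 4540)) = Mul(Rational(45331, 9), Add(Mul(3, Rational(1, 51), Add(3, 17)), 4540)) = Mul(Rational(45331, 9), Add(Mul(3, Rational(1, 51), 20), 4540)) = Mul(Rational(45331, 9), Add(Rational(20, 17), 4540)) = Mul(Rational(45331, 9), Rational(77200, 17)) = Rational(3499553200, 153)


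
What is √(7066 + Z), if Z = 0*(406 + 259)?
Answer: √7066 ≈ 84.059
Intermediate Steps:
Z = 0 (Z = 0*665 = 0)
√(7066 + Z) = √(7066 + 0) = √7066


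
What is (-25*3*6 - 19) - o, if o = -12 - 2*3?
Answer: -451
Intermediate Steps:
o = -18 (o = -12 - 6 = -18)
(-25*3*6 - 19) - o = (-25*3*6 - 19) - 1*(-18) = (-450 - 19) + 18 = -469 + 18 = -451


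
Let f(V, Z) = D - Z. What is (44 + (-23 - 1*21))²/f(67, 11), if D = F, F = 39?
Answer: 0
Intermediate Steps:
D = 39
f(V, Z) = 39 - Z
(44 + (-23 - 1*21))²/f(67, 11) = (44 + (-23 - 1*21))²/(39 - 1*11) = (44 + (-23 - 21))²/(39 - 11) = (44 - 44)²/28 = 0²*(1/28) = 0*(1/28) = 0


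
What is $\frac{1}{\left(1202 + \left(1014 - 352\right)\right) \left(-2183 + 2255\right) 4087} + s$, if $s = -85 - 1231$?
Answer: $- \frac{721836654335}{548508096} \approx -1316.0$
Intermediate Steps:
$s = -1316$
$\frac{1}{\left(1202 + \left(1014 - 352\right)\right) \left(-2183 + 2255\right) 4087} + s = \frac{1}{\left(1202 + \left(1014 - 352\right)\right) \left(-2183 + 2255\right) 4087} - 1316 = \frac{1}{\left(1202 + 662\right) 72} \cdot \frac{1}{4087} - 1316 = \frac{1}{1864 \cdot 72} \cdot \frac{1}{4087} - 1316 = \frac{1}{134208} \cdot \frac{1}{4087} - 1316 = \frac{1}{548508096} - 1316 = - \frac{721836654335}{548508096}$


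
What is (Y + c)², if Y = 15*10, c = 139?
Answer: 83521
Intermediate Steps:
Y = 150
(Y + c)² = (150 + 139)² = 289² = 83521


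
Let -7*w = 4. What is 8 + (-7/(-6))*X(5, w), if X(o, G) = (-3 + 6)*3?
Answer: 37/2 ≈ 18.500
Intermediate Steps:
w = -4/7 (w = -⅐*4 = -4/7 ≈ -0.57143)
X(o, G) = 9 (X(o, G) = 3*3 = 9)
8 + (-7/(-6))*X(5, w) = 8 - 7/(-6)*9 = 8 - 7*(-⅙)*9 = 8 + (7/6)*9 = 8 + 21/2 = 37/2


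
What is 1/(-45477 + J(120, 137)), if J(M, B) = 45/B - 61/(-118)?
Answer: -16166/735167515 ≈ -2.1990e-5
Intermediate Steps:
J(M, B) = 61/118 + 45/B (J(M, B) = 45/B - 61*(-1/118) = 45/B + 61/118 = 61/118 + 45/B)
1/(-45477 + J(120, 137)) = 1/(-45477 + (61/118 + 45/137)) = 1/(-45477 + 13667/16166) = 1/(-735167515/16166) = -16166/735167515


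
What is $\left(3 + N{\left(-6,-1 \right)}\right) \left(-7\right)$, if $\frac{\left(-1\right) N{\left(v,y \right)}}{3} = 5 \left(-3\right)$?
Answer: $-336$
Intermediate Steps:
$N{\left(v,y \right)} = 45$ ($N{\left(v,y \right)} = - 3 \cdot 5 \left(-3\right) = \left(-3\right) \left(-15\right) = 45$)
$\left(3 + N{\left(-6,-1 \right)}\right) \left(-7\right) = \left(3 + 45\right) \left(-7\right) = 48 \left(-7\right) = -336$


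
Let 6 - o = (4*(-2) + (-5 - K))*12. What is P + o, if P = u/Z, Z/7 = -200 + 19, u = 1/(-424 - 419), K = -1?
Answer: 160212151/1068081 ≈ 150.00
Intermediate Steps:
u = -1/843 (u = 1/(-843) = -1/843 ≈ -0.0011862)
Z = -1267 (Z = 7*(-200 + 19) = 7*(-181) = -1267)
P = 1/1068081 (P = -1/843/(-1267) = -1/843*(-1/1267) = 1/1068081 ≈ 9.3626e-7)
o = 150 (o = 6 - (4*(-2) + (-5 - 1*(-1)))*12 = 6 - (-8 + (-5 + 1))*12 = 6 - (-8 - 4)*12 = 6 - (-12)*12 = 6 - 1*(-144) = 6 + 144 = 150)
P + o = 1/1068081 + 150 = 160212151/1068081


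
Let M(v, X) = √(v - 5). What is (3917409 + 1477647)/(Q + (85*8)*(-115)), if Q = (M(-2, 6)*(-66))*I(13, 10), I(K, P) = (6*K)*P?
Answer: -131841681/7708304 + 433964817*I*√7/38541520 ≈ -17.104 + 29.79*I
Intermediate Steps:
M(v, X) = √(-5 + v)
I(K, P) = 6*K*P
Q = -51480*I*√7 (Q = (√(-5 - 2)*(-66))*(6*13*10) = (√(-7)*(-66))*780 = ((I*√7)*(-66))*780 = -66*I*√7*780 = -51480*I*√7 ≈ -1.362e+5*I)
(3917409 + 1477647)/(Q + (85*8)*(-115)) = (3917409 + 1477647)/(-51480*I*√7 + (85*8)*(-115)) = 5395056/(-51480*I*√7 + 680*(-115)) = 5395056/(-51480*I*√7 - 78200) = 5395056/(-78200 - 51480*I*√7)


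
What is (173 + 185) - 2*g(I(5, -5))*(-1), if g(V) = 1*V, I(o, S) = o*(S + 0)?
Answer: 308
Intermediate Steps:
I(o, S) = S*o (I(o, S) = o*S = S*o)
g(V) = V
(173 + 185) - 2*g(I(5, -5))*(-1) = (173 + 185) - (-10)*5*(-1) = 358 - 2*(-25)*(-1) = 358 + 50*(-1) = 358 - 50 = 308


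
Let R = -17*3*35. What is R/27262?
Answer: -1785/27262 ≈ -0.065476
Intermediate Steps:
R = -1785 (R = -51*35 = -1785)
R/27262 = -1785/27262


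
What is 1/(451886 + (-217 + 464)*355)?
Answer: 1/539571 ≈ 1.8533e-6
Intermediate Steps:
1/(451886 + (-217 + 464)*355) = 1/(451886 + 247*355) = 1/(451886 + 87685) = 1/539571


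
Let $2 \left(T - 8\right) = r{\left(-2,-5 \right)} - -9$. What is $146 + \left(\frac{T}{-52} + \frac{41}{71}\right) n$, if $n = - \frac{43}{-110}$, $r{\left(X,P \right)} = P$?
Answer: $\frac{29677333}{203060} \approx 146.15$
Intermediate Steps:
$n = \frac{43}{110}$ ($n = \left(-43\right) \left(- \frac{1}{110}\right) = \frac{43}{110} \approx 0.39091$)
$T = 10$ ($T = 8 + \frac{-5 - -9}{2} = 8 + \frac{-5 + 9}{2} = 8 + \frac{1}{2} \cdot 4 = 8 + 2 = 10$)
$146 + \left(\frac{T}{-52} + \frac{41}{71}\right) n = 146 + \left(\frac{10}{-52} + \frac{41}{71}\right) \frac{43}{110} = 146 + \left(10 \left(- \frac{1}{52}\right) + 41 \cdot \frac{1}{71}\right) \frac{43}{110} = 146 + \left(- \frac{5}{26} + \frac{41}{71}\right) \frac{43}{110} = 146 + \frac{711}{1846} \cdot \frac{43}{110} = 146 + \frac{30573}{203060} = \frac{29677333}{203060}$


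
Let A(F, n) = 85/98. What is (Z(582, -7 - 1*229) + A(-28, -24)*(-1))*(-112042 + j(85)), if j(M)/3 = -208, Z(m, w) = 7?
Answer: -33856133/49 ≈ -6.9094e+5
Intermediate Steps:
j(M) = -624 (j(M) = 3*(-208) = -624)
A(F, n) = 85/98 (A(F, n) = 85*(1/98) = 85/98)
(Z(582, -7 - 1*229) + A(-28, -24)*(-1))*(-112042 + j(85)) = (7 + (85/98)*(-1))*(-112042 - 624) = (7 - 85/98)*(-112666) = (601/98)*(-112666) = -33856133/49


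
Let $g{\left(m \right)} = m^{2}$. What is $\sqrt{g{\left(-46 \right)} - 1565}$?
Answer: $\sqrt{551} \approx 23.473$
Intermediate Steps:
$\sqrt{g{\left(-46 \right)} - 1565} = \sqrt{\left(-46\right)^{2} - 1565} = \sqrt{2116 - 1565} = \sqrt{551}$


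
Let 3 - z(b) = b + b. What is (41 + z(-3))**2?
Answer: 2500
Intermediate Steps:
z(b) = 3 - 2*b (z(b) = 3 - (b + b) = 3 - 2*b)
(41 + z(-3))**2 = (41 + (3 - 2*(-3)))**2 = (41 + (3 + 6))**2 = (41 + 9)**2 = 50**2 = 2500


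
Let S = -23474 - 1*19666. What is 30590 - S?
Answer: 73730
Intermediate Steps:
S = -43140 (S = -23474 - 19666 = -43140)
30590 - S = 30590 - 1*(-43140) = 30590 + 43140 = 73730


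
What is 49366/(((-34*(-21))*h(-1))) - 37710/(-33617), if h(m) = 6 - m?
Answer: 924005701/84008883 ≈ 10.999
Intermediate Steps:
49366/(((-34*(-21))*h(-1))) - 37710/(-33617) = 49366/(((-34*(-21))*(6 - 1*(-1)))) - 37710/(-33617) = 49366/((714*(6 + 1))) - 37710*(-1/33617) = 49366/((714*7)) + 37710/33617 = 49366/4998 + 37710/33617 = 49366*(1/4998) + 37710/33617 = 24683/2499 + 37710/33617 = 924005701/84008883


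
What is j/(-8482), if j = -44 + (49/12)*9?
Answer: 29/33928 ≈ 0.00085475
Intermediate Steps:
j = -29/4 (j = -44 + (49*(1/12))*9 = -44 + (49/12)*9 = -44 + 147/4 = -29/4 ≈ -7.2500)
j/(-8482) = -29/4/(-8482) = -29/4*(-1/8482) = 29/33928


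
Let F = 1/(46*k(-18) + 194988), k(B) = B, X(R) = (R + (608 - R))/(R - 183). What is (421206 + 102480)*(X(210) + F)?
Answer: 3434487188089/291240 ≈ 1.1793e+7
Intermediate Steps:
X(R) = 608/(-183 + R)
F = 1/194160 (F = 1/(46*(-18) + 194988) = 1/(-828 + 194988) = 1/194160 ≈ 5.1504e-6)
(421206 + 102480)*(X(210) + F) = (421206 + 102480)*(608/(-183 + 210) + 1/194160) = 523686*(608/27 + 1/194160) = 523686*(39349769/1747440) = 3434487188089/291240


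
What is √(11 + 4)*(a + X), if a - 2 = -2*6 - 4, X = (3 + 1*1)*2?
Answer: -6*√15 ≈ -23.238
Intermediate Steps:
X = 8 (X = (3 + 1)*2 = 4*2 = 8)
a = -14 (a = 2 + (-2*6 - 4) = 2 + (-12 - 4) = 2 - 16 = -14)
√(11 + 4)*(a + X) = √(11 + 4)*(-14 + 8) = √15*(-6) = -6*√15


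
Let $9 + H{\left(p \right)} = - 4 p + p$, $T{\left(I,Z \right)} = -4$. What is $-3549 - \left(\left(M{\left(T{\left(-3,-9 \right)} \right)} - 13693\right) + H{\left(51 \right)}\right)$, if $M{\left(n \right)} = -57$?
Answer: $10363$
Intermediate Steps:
$H{\left(p \right)} = -9 - 3 p$ ($H{\left(p \right)} = -9 + \left(- 4 p + p\right) = -9 - 3 p$)
$-3549 - \left(\left(M{\left(T{\left(-3,-9 \right)} \right)} - 13693\right) + H{\left(51 \right)}\right) = -3549 - \left(\left(-57 - 13693\right) - 162\right) = -3549 - \left(-13750 - 162\right) = -3549 - -13912 = -3549 + 13912 = 10363$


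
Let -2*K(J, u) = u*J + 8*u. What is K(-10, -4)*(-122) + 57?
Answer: 545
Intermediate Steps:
K(J, u) = -4*u - J*u/2 (K(J, u) = -(u*J + 8*u)/2 = -(J*u + 8*u)/2 = -(8*u + J*u)/2 = -4*u - J*u/2)
K(-10, -4)*(-122) + 57 = -½*(-4)*(8 - 10)*(-122) + 57 = -½*(-4)*(-2)*(-122) + 57 = -4*(-122) + 57 = 488 + 57 = 545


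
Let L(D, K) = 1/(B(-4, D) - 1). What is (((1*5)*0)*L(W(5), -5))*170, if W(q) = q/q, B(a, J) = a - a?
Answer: 0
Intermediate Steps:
B(a, J) = 0
W(q) = 1
L(D, K) = -1 (L(D, K) = 1/(0 - 1) = 1/(-1) = -1)
(((1*5)*0)*L(W(5), -5))*170 = (((1*5)*0)*(-1))*170 = ((5*0)*(-1))*170 = (0*(-1))*170 = 0*170 = 0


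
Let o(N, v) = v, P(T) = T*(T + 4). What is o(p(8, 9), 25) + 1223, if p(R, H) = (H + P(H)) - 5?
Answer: 1248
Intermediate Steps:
P(T) = T*(4 + T)
p(R, H) = -5 + H + H*(4 + H) (p(R, H) = (H + H*(4 + H)) - 5 = -5 + H + H*(4 + H))
o(p(8, 9), 25) + 1223 = 25 + 1223 = 1248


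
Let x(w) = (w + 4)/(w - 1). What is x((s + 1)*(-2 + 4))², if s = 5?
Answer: 256/121 ≈ 2.1157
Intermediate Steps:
x(w) = (4 + w)/(-1 + w)
x((s + 1)*(-2 + 4))² = ((4 + (5 + 1)*(-2 + 4))/(-1 + (5 + 1)*(-2 + 4)))² = ((4 + 6*2)/(-1 + 6*2))² = ((4 + 12)/(-1 + 12))² = (16/11)² = 256/121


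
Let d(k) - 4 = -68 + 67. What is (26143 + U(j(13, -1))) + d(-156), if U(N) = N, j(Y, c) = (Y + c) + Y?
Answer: 26171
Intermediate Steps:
j(Y, c) = c + 2*Y
d(k) = 3 (d(k) = 4 + (-68 + 67) = 4 - 1 = 3)
(26143 + U(j(13, -1))) + d(-156) = (26143 + (-1 + 2*13)) + 3 = (26143 + (-1 + 26)) + 3 = (26143 + 25) + 3 = 26168 + 3 = 26171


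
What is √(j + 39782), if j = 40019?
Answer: √79801 ≈ 282.49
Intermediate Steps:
√(j + 39782) = √(40019 + 39782) = √79801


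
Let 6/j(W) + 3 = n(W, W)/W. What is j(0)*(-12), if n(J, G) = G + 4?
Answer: 0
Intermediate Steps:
n(J, G) = 4 + G
j(W) = 6/(-3 + (4 + W)/W)
j(0)*(-12) = -3*0/(-2 + 0)*(-12) = -3*0/(-2)*(-12) = -3*0*(-1/2)*(-12) = 0*(-12) = 0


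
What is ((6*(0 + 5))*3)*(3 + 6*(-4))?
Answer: -1890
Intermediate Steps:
((6*(0 + 5))*3)*(3 + 6*(-4)) = ((6*5)*3)*(3 - 24) = (30*3)*(-21) = 90*(-21) = -1890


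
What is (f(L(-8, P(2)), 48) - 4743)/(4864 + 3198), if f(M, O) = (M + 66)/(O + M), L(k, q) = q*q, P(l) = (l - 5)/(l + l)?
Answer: -614041/1044029 ≈ -0.58815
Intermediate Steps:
P(l) = (-5 + l)/(2*l) (P(l) = (-5 + l)/((2*l)) = (-5 + l)*(1/(2*l)) = (-5 + l)/(2*l))
L(k, q) = q**2
f(M, O) = (66 + M)/(M + O)
(f(L(-8, P(2)), 48) - 4743)/(4864 + 3198) = ((66 + ((1/2)*(-5 + 2)/2)**2)/(((1/2)*(-5 + 2)/2)**2 + 48) - 4743)/(4864 + 3198) = ((66 + ((1/2)*(1/2)*(-3))**2)/(((1/2)*(1/2)*(-3))**2 + 48) - 4743)/8062 = ((66 + (-3/4)**2)/((-3/4)**2 + 48) - 4743)*(1/8062) = ((66 + 9/16)/(9/16 + 48) - 4743)*(1/8062) = ((1065/16)/(777/16) - 4743)*(1/8062) = ((16/777)*(1065/16) - 4743)*(1/8062) = (355/259 - 4743)*(1/8062) = -1228082/259*1/8062 = -614041/1044029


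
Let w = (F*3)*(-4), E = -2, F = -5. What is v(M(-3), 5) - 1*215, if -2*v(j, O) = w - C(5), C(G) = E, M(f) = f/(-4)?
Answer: -246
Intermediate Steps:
M(f) = -f/4 (M(f) = f*(-¼) = -f/4)
C(G) = -2
w = 60 (w = -5*3*(-4) = -15*(-4) = 60)
v(j, O) = -31 (v(j, O) = -(60 - 1*(-2))/2 = -(60 + 2)/2 = -½*62 = -31)
v(M(-3), 5) - 1*215 = -31 - 1*215 = -31 - 215 = -246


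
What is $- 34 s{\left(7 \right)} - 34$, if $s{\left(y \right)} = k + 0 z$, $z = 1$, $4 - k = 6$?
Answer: $34$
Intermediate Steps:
$k = -2$ ($k = 4 - 6 = -2$)
$s{\left(y \right)} = -2$ ($s{\left(y \right)} = -2 + 0 \cdot 1 = -2 + 0 = -2$)
$- 34 s{\left(7 \right)} - 34 = \left(-34\right) \left(-2\right) - 34 = 68 - 34 = 34$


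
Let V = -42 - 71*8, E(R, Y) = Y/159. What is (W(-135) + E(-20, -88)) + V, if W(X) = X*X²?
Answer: -391296703/159 ≈ -2.4610e+6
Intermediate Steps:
E(R, Y) = Y/159 (E(R, Y) = Y*(1/159) = Y/159)
W(X) = X³
V = -610 (V = -42 - 568 = -610)
(W(-135) + E(-20, -88)) + V = ((-135)³ + (1/159)*(-88)) - 610 = (-2460375 - 88/159) - 610 = -391199713/159 - 610 = -391296703/159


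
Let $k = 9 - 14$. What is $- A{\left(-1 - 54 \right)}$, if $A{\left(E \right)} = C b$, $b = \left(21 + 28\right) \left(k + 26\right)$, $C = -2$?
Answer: $2058$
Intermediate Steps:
$k = -5$
$b = 1029$ ($b = \left(21 + 28\right) \left(-5 + 26\right) = 49 \cdot 21 = 1029$)
$A{\left(E \right)} = -2058$ ($A{\left(E \right)} = \left(-2\right) 1029 = -2058$)
$- A{\left(-1 - 54 \right)} = \left(-1\right) \left(-2058\right) = 2058$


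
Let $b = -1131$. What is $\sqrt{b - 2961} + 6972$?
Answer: $6972 + 2 i \sqrt{1023} \approx 6972.0 + 63.969 i$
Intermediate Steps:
$\sqrt{b - 2961} + 6972 = \sqrt{-1131 - 2961} + 6972 = \sqrt{-4092} + 6972 = 2 i \sqrt{1023} + 6972 = 6972 + 2 i \sqrt{1023}$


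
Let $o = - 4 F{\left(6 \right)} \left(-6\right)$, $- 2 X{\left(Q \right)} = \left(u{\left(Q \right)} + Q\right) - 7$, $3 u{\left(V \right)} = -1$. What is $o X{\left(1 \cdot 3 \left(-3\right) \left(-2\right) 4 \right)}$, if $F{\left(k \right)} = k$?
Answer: $-4656$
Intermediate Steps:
$u{\left(V \right)} = - \frac{1}{3}$ ($u{\left(V \right)} = \frac{1}{3} \left(-1\right) = - \frac{1}{3}$)
$X{\left(Q \right)} = \frac{11}{3} - \frac{Q}{2}$ ($X{\left(Q \right)} = - \frac{\left(- \frac{1}{3} + Q\right) - 7}{2} = - \frac{- \frac{22}{3} + Q}{2} = \frac{11}{3} - \frac{Q}{2}$)
$o = 144$ ($o = \left(-4\right) 6 \left(-6\right) = \left(-24\right) \left(-6\right) = 144$)
$o X{\left(1 \cdot 3 \left(-3\right) \left(-2\right) 4 \right)} = 144 \left(\frac{11}{3} - \frac{1 \cdot 3 \left(-3\right) \left(-2\right) 4}{2}\right) = 144 \left(\frac{11}{3} - \frac{3 \left(-3\right) \left(-2\right) 4}{2}\right) = 144 \left(\frac{11}{3} - \frac{\left(-9\right) \left(-2\right) 4}{2}\right) = 144 \left(\frac{11}{3} - \frac{18 \cdot 4}{2}\right) = 144 \left(\frac{11}{3} - 36\right) = 144 \left(- \frac{97}{3}\right) = -4656$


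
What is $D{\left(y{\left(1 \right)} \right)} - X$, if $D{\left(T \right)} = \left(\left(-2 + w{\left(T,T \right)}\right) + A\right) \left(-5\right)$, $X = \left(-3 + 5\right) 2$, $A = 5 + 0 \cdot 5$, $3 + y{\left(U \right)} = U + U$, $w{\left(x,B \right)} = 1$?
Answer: $-24$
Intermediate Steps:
$y{\left(U \right)} = -3 + 2 U$ ($y{\left(U \right)} = -3 + \left(U + U\right) = -3 + 2 U$)
$A = 5$ ($A = 5 + 0 = 5$)
$X = 4$ ($X = 2 \cdot 2 = 4$)
$D{\left(T \right)} = -20$ ($D{\left(T \right)} = \left(\left(-2 + 1\right) + 5\right) \left(-5\right) = \left(-1 + 5\right) \left(-5\right) = 4 \left(-5\right) = -20$)
$D{\left(y{\left(1 \right)} \right)} - X = -20 - 4 = -24$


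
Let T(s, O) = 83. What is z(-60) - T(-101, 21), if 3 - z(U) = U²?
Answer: -3680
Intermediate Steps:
z(U) = 3 - U²
z(-60) - T(-101, 21) = (3 - 1*(-60)²) - 1*83 = (3 - 1*3600) - 83 = (3 - 3600) - 83 = -3597 - 83 = -3680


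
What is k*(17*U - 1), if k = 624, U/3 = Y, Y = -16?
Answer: -509808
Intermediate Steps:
U = -48 (U = 3*(-16) = -48)
k*(17*U - 1) = 624*(17*(-48) - 1) = 624*(-816 - 1) = 624*(-817) = -509808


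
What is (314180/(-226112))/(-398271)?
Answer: 78545/22513463088 ≈ 3.4888e-6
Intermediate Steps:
(314180/(-226112))/(-398271) = (314180*(-1/226112))*(-1/398271) = -78545/56528*(-1/398271) = 78545/22513463088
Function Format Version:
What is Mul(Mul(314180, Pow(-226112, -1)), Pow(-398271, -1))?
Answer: Rational(78545, 22513463088) ≈ 3.4888e-6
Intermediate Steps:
Mul(Mul(314180, Pow(-226112, -1)), Pow(-398271, -1)) = Mul(Mul(314180, Rational(-1, 226112)), Rational(-1, 398271)) = Mul(Rational(-78545, 56528), Rational(-1, 398271)) = Rational(78545, 22513463088)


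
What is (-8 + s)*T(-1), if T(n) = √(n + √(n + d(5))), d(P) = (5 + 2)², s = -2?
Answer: -10*√(-1 + 4*√3) ≈ -24.348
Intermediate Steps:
d(P) = 49 (d(P) = 7² = 49)
T(n) = √(n + √(49 + n)) (T(n) = √(n + √(n + 49)) = √(n + √(49 + n)))
(-8 + s)*T(-1) = (-8 - 2)*√(-1 + √(49 - 1)) = -10*√(-1 + √48) = -10*√(-1 + 4*√3)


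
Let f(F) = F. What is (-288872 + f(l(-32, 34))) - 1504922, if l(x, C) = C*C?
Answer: -1792638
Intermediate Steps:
l(x, C) = C²
(-288872 + f(l(-32, 34))) - 1504922 = (-288872 + 34²) - 1504922 = (-288872 + 1156) - 1504922 = -287716 - 1504922 = -1792638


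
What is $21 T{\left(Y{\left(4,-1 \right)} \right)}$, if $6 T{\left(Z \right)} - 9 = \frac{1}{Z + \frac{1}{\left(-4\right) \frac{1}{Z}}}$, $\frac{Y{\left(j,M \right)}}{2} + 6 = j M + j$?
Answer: $\frac{280}{9} \approx 31.111$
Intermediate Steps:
$Y{\left(j,M \right)} = -12 + 2 j + 2 M j$ ($Y{\left(j,M \right)} = -12 + 2 \left(j M + j\right) = -12 + 2 \left(M j + j\right) = -12 + 2 \left(j + M j\right) = -12 + \left(2 j + 2 M j\right) = -12 + 2 j + 2 M j$)
$T{\left(Z \right)} = \frac{3}{2} + \frac{2}{9 Z}$ ($T{\left(Z \right)} = \frac{3}{2} + \frac{1}{6 \left(Z + \frac{1}{\left(-4\right) \frac{1}{Z}}\right)} = \frac{3}{2} + \frac{1}{6 \left(Z - \frac{Z}{4}\right)} = \frac{3}{2} + \frac{1}{6 \frac{3 Z}{4}} = \frac{3}{2} + \frac{\frac{4}{3} \frac{1}{Z}}{6} = \frac{3}{2} + \frac{2}{9 Z}$)
$21 T{\left(Y{\left(4,-1 \right)} \right)} = 21 \frac{4 + 27 \left(-12 + 2 \cdot 4 + 2 \left(-1\right) 4\right)}{18 \left(-12 + 2 \cdot 4 + 2 \left(-1\right) 4\right)} = 21 \frac{4 + 27 \left(-12 + 8 - 8\right)}{18 \left(-12 + 8 - 8\right)} = 21 \frac{4 + 27 \left(-12\right)}{18 \left(-12\right)} = 21 \cdot \frac{1}{18} \left(- \frac{1}{12}\right) \left(4 - 324\right) = 21 \cdot \frac{1}{18} \left(- \frac{1}{12}\right) \left(-320\right) = 21 \cdot \frac{40}{27} = \frac{280}{9}$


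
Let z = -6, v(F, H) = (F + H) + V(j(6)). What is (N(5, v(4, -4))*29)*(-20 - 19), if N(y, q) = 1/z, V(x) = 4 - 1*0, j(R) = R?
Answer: 377/2 ≈ 188.50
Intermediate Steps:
V(x) = 4 (V(x) = 4 + 0 = 4)
v(F, H) = 4 + F + H (v(F, H) = (F + H) + 4 = 4 + F + H)
N(y, q) = -1/6 (N(y, q) = 1/(-6) = -1/6)
(N(5, v(4, -4))*29)*(-20 - 19) = (-1/6*29)*(-20 - 19) = -29/6*(-39) = 377/2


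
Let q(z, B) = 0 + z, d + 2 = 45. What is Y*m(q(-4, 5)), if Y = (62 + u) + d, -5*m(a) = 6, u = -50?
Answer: -66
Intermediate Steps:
d = 43 (d = -2 + 45 = 43)
q(z, B) = z
m(a) = -6/5 (m(a) = -⅕*6 = -6/5)
Y = 55 (Y = (62 - 50) + 43 = 12 + 43 = 55)
Y*m(q(-4, 5)) = 55*(-6/5) = -66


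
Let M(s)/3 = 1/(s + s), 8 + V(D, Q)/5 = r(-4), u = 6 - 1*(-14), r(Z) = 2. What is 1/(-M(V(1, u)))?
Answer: 20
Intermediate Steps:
u = 20 (u = 6 + 14 = 20)
V(D, Q) = -30 (V(D, Q) = -40 + 5*2 = -40 + 10 = -30)
M(s) = 3/(2*s) (M(s) = 3/(s + s) = 3/((2*s)) = 3*(1/(2*s)) = 3/(2*s))
1/(-M(V(1, u))) = 1/(-3/(2*(-30))) = 1/(-3*(-1)/(2*30)) = 1/(-1*(-1/20)) = 1/(1/20) = 20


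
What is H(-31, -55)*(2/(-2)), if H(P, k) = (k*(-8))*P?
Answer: 13640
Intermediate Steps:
H(P, k) = -8*P*k (H(P, k) = (-8*k)*P = -8*P*k)
H(-31, -55)*(2/(-2)) = (-8*(-31)*(-55))*(2/(-2)) = -27280*(-1)/2 = -13640*(-1) = 13640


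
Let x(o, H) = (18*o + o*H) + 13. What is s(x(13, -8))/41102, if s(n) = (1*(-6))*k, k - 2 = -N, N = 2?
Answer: 0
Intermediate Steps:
k = 0 (k = 2 - 1*2 = 2 - 2 = 0)
x(o, H) = 13 + 18*o + H*o (x(o, H) = (18*o + H*o) + 13 = 13 + 18*o + H*o)
s(n) = 0 (s(n) = (1*(-6))*0 = -6*0 = 0)
s(x(13, -8))/41102 = 0/41102 = 0*(1/41102) = 0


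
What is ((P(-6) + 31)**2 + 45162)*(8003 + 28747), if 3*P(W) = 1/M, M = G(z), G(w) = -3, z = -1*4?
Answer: 45758723500/27 ≈ 1.6948e+9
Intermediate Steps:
z = -4
M = -3
P(W) = -1/9 (P(W) = (1/3)/(-3) = (1/3)*(-1/3) = -1/9)
((P(-6) + 31)**2 + 45162)*(8003 + 28747) = ((-1/9 + 31)**2 + 45162)*(8003 + 28747) = ((278/9)**2 + 45162)*36750 = (77284/81 + 45162)*36750 = (3735406/81)*36750 = 45758723500/27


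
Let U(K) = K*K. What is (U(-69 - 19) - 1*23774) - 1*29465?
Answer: -45495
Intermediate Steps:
U(K) = K²
(U(-69 - 19) - 1*23774) - 1*29465 = ((-69 - 19)² - 1*23774) - 1*29465 = ((-88)² - 23774) - 29465 = (7744 - 23774) - 29465 = -16030 - 29465 = -45495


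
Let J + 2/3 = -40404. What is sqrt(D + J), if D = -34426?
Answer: 2*I*sqrt(168369)/3 ≈ 273.55*I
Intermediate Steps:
J = -121214/3 (J = -2/3 - 40404 = -121214/3 ≈ -40405.)
sqrt(D + J) = sqrt(-34426 - 121214/3) = sqrt(-224492/3) = 2*I*sqrt(168369)/3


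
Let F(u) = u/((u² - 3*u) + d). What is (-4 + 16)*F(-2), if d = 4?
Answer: -12/7 ≈ -1.7143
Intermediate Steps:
F(u) = u/(4 + u² - 3*u) (F(u) = u/((u² - 3*u) + 4) = u/(4 + u² - 3*u))
(-4 + 16)*F(-2) = (-4 + 16)*(-2/(4 + (-2)² - 3*(-2))) = 12*(-2/(4 + 4 + 6)) = 12*(-2/14) = 12*(-2*1/14) = 12*(-⅐) = -12/7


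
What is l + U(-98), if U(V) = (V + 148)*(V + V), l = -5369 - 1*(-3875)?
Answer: -11294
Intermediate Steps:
l = -1494 (l = -5369 + 3875 = -1494)
U(V) = 2*V*(148 + V) (U(V) = (148 + V)*(2*V) = 2*V*(148 + V))
l + U(-98) = -1494 + 2*(-98)*(148 - 98) = -1494 + 2*(-98)*50 = -1494 - 9800 = -11294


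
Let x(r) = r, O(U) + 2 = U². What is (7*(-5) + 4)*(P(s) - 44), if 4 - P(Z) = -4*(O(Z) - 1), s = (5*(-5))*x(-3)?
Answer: -695888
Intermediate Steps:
O(U) = -2 + U²
s = 75 (s = (5*(-5))*(-3) = -25*(-3) = 75)
P(Z) = -8 + 4*Z² (P(Z) = 4 - (-4)*((-2 + Z²) - 1) = 4 - (-4)*(-3 + Z²) = 4 - (12 - 4*Z²) = 4 + (-12 + 4*Z²) = -8 + 4*Z²)
(7*(-5) + 4)*(P(s) - 44) = (7*(-5) + 4)*((-8 + 4*75²) - 44) = (-35 + 4)*((-8 + 4*5625) - 44) = -31*((-8 + 22500) - 44) = -31*(22492 - 44) = -31*22448 = -695888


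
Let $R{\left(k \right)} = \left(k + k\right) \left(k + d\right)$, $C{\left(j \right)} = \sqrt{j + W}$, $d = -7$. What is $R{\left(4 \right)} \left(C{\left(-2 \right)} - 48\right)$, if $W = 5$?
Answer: $1152 - 24 \sqrt{3} \approx 1110.4$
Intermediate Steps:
$C{\left(j \right)} = \sqrt{5 + j}$ ($C{\left(j \right)} = \sqrt{j + 5} = \sqrt{5 + j}$)
$R{\left(k \right)} = 2 k \left(-7 + k\right)$ ($R{\left(k \right)} = \left(k + k\right) \left(k - 7\right) = 2 k \left(-7 + k\right)$)
$R{\left(4 \right)} \left(C{\left(-2 \right)} - 48\right) = 2 \cdot 4 \left(-7 + 4\right) \left(\sqrt{5 - 2} - 48\right) = 2 \cdot 4 \left(-3\right) \left(\sqrt{3} - 48\right) = - 24 \left(-48 + \sqrt{3}\right) = 1152 - 24 \sqrt{3}$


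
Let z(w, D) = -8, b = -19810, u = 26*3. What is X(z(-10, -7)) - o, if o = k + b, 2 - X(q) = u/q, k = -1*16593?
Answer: 145659/4 ≈ 36415.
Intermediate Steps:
u = 78
k = -16593
X(q) = 2 - 78/q
o = -36403 (o = -16593 - 19810 = -36403)
X(z(-10, -7)) - o = (2 - 78/(-8)) - 1*(-36403) = (2 - 78*(-⅛)) + 36403 = (2 + 39/4) + 36403 = 47/4 + 36403 = 145659/4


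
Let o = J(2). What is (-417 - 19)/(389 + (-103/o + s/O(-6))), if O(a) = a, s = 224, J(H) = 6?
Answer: -872/669 ≈ -1.3034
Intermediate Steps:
o = 6
(-417 - 19)/(389 + (-103/o + s/O(-6))) = (-417 - 19)/(389 + (-103/6 + 224/(-6))) = -436/(389 + (-103*⅙ + 224*(-⅙))) = -436/(389 + (-103/6 - 112/3)) = -436/(389 - 109/2) = -436/669/2 = -436*2/669 = -872/669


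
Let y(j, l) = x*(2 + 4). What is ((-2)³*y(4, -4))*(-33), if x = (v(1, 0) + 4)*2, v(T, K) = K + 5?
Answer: 28512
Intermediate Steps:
v(T, K) = 5 + K
x = 18 (x = ((5 + 0) + 4)*2 = (5 + 4)*2 = 9*2 = 18)
y(j, l) = 108 (y(j, l) = 18*(2 + 4) = 18*6 = 108)
((-2)³*y(4, -4))*(-33) = ((-2)³*108)*(-33) = -8*108*(-33) = -864*(-33) = 28512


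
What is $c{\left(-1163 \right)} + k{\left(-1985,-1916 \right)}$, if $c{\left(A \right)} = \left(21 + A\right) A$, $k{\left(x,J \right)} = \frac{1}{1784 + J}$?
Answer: $\frac{175315271}{132} \approx 1.3281 \cdot 10^{6}$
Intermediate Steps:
$c{\left(A \right)} = A \left(21 + A\right)$
$c{\left(-1163 \right)} + k{\left(-1985,-1916 \right)} = - 1163 \left(21 - 1163\right) + \frac{1}{1784 - 1916} = \left(-1163\right) \left(-1142\right) + \frac{1}{-132} = 1328146 - \frac{1}{132} = \frac{175315271}{132}$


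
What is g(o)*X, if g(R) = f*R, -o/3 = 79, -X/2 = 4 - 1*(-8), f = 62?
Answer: 352656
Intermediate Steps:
X = -24 (X = -2*(4 - 1*(-8)) = -2*(4 + 8) = -2*12 = -24)
o = -237 (o = -3*79 = -237)
g(R) = 62*R
g(o)*X = (62*(-237))*(-24) = -14694*(-24) = 352656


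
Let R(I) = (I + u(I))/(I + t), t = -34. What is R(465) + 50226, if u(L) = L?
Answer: 21648336/431 ≈ 50228.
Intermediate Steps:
R(I) = 2*I/(-34 + I) (R(I) = (I + I)/(I - 34) = (2*I)/(-34 + I) = 2*I/(-34 + I))
R(465) + 50226 = 2*465/(-34 + 465) + 50226 = 2*465/431 + 50226 = 2*465*(1/431) + 50226 = 930/431 + 50226 = 21648336/431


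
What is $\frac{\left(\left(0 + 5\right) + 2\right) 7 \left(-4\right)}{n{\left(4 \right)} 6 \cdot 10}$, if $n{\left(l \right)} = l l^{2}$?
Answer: $- \frac{49}{960} \approx -0.051042$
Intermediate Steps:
$n{\left(l \right)} = l^{3}$
$\frac{\left(\left(0 + 5\right) + 2\right) 7 \left(-4\right)}{n{\left(4 \right)} 6 \cdot 10} = \frac{\left(\left(0 + 5\right) + 2\right) 7 \left(-4\right)}{4^{3} \cdot 6 \cdot 10} = \frac{\left(5 + 2\right) 7 \left(-4\right)}{64 \cdot 6 \cdot 10} = \frac{7 \cdot 7 \left(-4\right)}{384 \cdot 10} = \frac{49 \left(-4\right)}{3840} = \left(-196\right) \frac{1}{3840} = - \frac{49}{960}$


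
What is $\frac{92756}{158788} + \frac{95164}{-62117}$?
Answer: $- \frac{2337294195}{2465858549} \approx -0.94786$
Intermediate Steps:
$\frac{92756}{158788} + \frac{95164}{-62117} = 92756 \cdot \frac{1}{158788} + 95164 \left(- \frac{1}{62117}\right) = \frac{23189}{39697} - \frac{95164}{62117} = - \frac{2337294195}{2465858549}$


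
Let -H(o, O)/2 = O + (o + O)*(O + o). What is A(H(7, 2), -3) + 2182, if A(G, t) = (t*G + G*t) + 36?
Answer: 3214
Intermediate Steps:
H(o, O) = -2*O - 2*(O + o)**2 (H(o, O) = -2*(O + (o + O)*(O + o)) = -2*(O + (O + o)*(O + o)) = -2*(O + (O + o)**2) = -2*O - 2*(O + o)**2)
A(G, t) = 36 + 2*G*t (A(G, t) = (G*t + G*t) + 36 = 2*G*t + 36 = 36 + 2*G*t)
A(H(7, 2), -3) + 2182 = (36 + 2*(-2*2 - 2*(2 + 7)**2)*(-3)) + 2182 = (36 + 2*(-4 - 2*9**2)*(-3)) + 2182 = (36 + 2*(-4 - 2*81)*(-3)) + 2182 = (36 + 2*(-4 - 162)*(-3)) + 2182 = (36 + 2*(-166)*(-3)) + 2182 = (36 + 996) + 2182 = 1032 + 2182 = 3214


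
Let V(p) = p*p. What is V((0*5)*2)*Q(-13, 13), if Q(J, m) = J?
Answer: 0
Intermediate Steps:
V(p) = p²
V((0*5)*2)*Q(-13, 13) = ((0*5)*2)²*(-13) = (0*2)²*(-13) = 0²*(-13) = 0*(-13) = 0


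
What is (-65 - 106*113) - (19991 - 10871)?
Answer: -21163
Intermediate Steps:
(-65 - 106*113) - (19991 - 10871) = (-65 - 11978) - 1*9120 = -12043 - 9120 = -21163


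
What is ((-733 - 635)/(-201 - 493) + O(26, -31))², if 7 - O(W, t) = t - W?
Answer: 524043664/120409 ≈ 4352.2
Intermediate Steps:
O(W, t) = 7 + W - t (O(W, t) = 7 - (t - W) = 7 + (W - t) = 7 + W - t)
((-733 - 635)/(-201 - 493) + O(26, -31))² = ((-733 - 635)/(-201 - 493) + (7 + 26 - 1*(-31)))² = (-1368/(-694) + (7 + 26 + 31))² = (-1368*(-1/694) + 64)² = (684/347 + 64)² = (22892/347)² = 524043664/120409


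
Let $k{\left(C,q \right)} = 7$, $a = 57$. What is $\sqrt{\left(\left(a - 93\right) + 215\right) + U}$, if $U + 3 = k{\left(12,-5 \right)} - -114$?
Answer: $3 \sqrt{33} \approx 17.234$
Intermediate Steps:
$U = 118$ ($U = -3 + \left(7 - -114\right) = -3 + \left(7 + 114\right) = -3 + 121 = 118$)
$\sqrt{\left(\left(a - 93\right) + 215\right) + U} = \sqrt{\left(\left(57 - 93\right) + 215\right) + 118} = \sqrt{\left(-36 + 215\right) + 118} = \sqrt{179 + 118} = \sqrt{297} = 3 \sqrt{33}$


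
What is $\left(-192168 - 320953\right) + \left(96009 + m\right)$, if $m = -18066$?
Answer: $-435178$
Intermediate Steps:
$\left(-192168 - 320953\right) + \left(96009 + m\right) = \left(-192168 - 320953\right) + \left(96009 - 18066\right) = -513121 + 77943 = -435178$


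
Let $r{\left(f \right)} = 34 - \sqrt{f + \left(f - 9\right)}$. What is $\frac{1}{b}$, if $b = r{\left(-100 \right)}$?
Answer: $\frac{34}{1365} + \frac{i \sqrt{209}}{1365} \approx 0.024908 + 0.010591 i$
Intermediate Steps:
$r{\left(f \right)} = 34 - \sqrt{-9 + 2 f}$ ($r{\left(f \right)} = 34 - \sqrt{f + \left(f - 9\right)} = 34 - \sqrt{f + \left(-9 + f\right)} = 34 - \sqrt{-9 + 2 f}$)
$b = 34 - i \sqrt{209}$ ($b = 34 - \sqrt{-9 + 2 \left(-100\right)} = 34 - \sqrt{-9 - 200} = 34 - \sqrt{-209} = 34 - i \sqrt{209} \approx 34.0 - 14.457 i$)
$\frac{1}{b} = \frac{1}{34 - i \sqrt{209}}$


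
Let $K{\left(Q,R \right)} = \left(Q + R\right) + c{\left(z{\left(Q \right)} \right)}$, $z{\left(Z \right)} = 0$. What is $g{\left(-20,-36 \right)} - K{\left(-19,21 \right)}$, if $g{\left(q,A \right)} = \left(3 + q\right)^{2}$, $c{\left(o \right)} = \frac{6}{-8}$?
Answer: $\frac{1151}{4} \approx 287.75$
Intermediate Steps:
$c{\left(o \right)} = - \frac{3}{4}$ ($c{\left(o \right)} = 6 \left(- \frac{1}{8}\right) = - \frac{3}{4}$)
$K{\left(Q,R \right)} = - \frac{3}{4} + Q + R$ ($K{\left(Q,R \right)} = \left(Q + R\right) - \frac{3}{4} = - \frac{3}{4} + Q + R$)
$g{\left(-20,-36 \right)} - K{\left(-19,21 \right)} = \left(3 - 20\right)^{2} - \left(- \frac{3}{4} - 19 + 21\right) = \left(-17\right)^{2} - \frac{5}{4} = 289 - \frac{5}{4} = \frac{1151}{4}$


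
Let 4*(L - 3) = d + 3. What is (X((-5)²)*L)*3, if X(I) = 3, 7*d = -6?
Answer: 891/28 ≈ 31.821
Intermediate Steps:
d = -6/7 (d = (⅐)*(-6) = -6/7 ≈ -0.85714)
L = 99/28 (L = 3 + (-6/7 + 3)/4 = 3 + (¼)*(15/7) = 3 + 15/28 = 99/28 ≈ 3.5357)
(X((-5)²)*L)*3 = (3*(99/28))*3 = (297/28)*3 = 891/28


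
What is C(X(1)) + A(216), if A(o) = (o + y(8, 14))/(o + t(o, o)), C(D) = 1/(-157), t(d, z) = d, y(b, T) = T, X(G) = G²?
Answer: 17839/33912 ≈ 0.52604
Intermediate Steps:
C(D) = -1/157
A(o) = (14 + o)/(2*o) (A(o) = (o + 14)/(o + o) = (14 + o)/((2*o)) = (14 + o)*(1/(2*o)) = (14 + o)/(2*o))
C(X(1)) + A(216) = -1/157 + (½)*(14 + 216)/216 = -1/157 + (½)*(1/216)*230 = -1/157 + 115/216 = 17839/33912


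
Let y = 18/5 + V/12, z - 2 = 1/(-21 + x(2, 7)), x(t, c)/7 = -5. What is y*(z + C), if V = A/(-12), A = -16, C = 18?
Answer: 62291/840 ≈ 74.156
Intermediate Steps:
x(t, c) = -35 (x(t, c) = 7*(-5) = -35)
V = 4/3 (V = -16/(-12) = -16*(-1/12) = 4/3 ≈ 1.3333)
z = 111/56 (z = 2 + 1/(-21 - 35) = 2 + 1/(-56) = 2 - 1/56 = 111/56 ≈ 1.9821)
y = 167/45 (y = 18/5 + (4/3)/12 = 18*(⅕) + (4/3)*(1/12) = 18/5 + ⅑ = 167/45 ≈ 3.7111)
y*(z + C) = 167*(111/56 + 18)/45 = (167/45)*(1119/56) = 62291/840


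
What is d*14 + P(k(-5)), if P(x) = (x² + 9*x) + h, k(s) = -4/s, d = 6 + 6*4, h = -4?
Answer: 10596/25 ≈ 423.84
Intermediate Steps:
d = 30 (d = 6 + 24 = 30)
P(x) = -4 + x² + 9*x (P(x) = (x² + 9*x) - 4 = -4 + x² + 9*x)
d*14 + P(k(-5)) = 30*14 + (-4 + (-4/(-5))² + 9*(-4/(-5))) = 420 + (-4 + (-4*(-⅕))² + 9*(-4*(-⅕))) = 420 + (-4 + (⅘)² + 9*(⅘)) = 420 + (-4 + 16/25 + 36/5) = 420 + 96/25 = 10596/25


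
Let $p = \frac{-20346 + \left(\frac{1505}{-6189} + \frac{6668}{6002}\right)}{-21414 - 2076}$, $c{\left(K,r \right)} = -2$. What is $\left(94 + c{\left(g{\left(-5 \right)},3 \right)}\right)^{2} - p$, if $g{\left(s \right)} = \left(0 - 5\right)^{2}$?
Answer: $\frac{3692331676153267}{436284209610} \approx 8463.1$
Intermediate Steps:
$g{\left(s \right)} = 25$ ($g{\left(s \right)} = \left(-5\right)^{2} = 25$)
$p = \frac{377873985773}{436284209610}$ ($p = \frac{-20346 + \left(1505 \left(- \frac{1}{6189}\right) + 6668 \cdot \frac{1}{6002}\right)}{-23490} = \left(-20346 + \left(- \frac{1505}{6189} + \frac{3334}{3001}\right)\right) \left(- \frac{1}{23490}\right) = \left(-20346 + \frac{16117621}{18573189}\right) \left(- \frac{1}{23490}\right) = \left(- \frac{377873985773}{18573189}\right) \left(- \frac{1}{23490}\right) = \frac{377873985773}{436284209610} \approx 0.86612$)
$\left(94 + c{\left(g{\left(-5 \right)},3 \right)}\right)^{2} - p = \left(94 - 2\right)^{2} - \frac{377873985773}{436284209610} = 92^{2} - \frac{377873985773}{436284209610} = 8464 - \frac{377873985773}{436284209610} = \frac{3692331676153267}{436284209610}$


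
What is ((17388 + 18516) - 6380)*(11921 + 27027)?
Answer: 1149900752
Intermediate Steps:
((17388 + 18516) - 6380)*(11921 + 27027) = (35904 - 6380)*38948 = 29524*38948 = 1149900752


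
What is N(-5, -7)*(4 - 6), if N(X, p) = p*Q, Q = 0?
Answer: 0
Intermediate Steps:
N(X, p) = 0 (N(X, p) = p*0 = 0)
N(-5, -7)*(4 - 6) = 0*(4 - 6) = 0*(-2) = 0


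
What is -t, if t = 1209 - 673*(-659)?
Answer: -444716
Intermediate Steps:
t = 444716 (t = 1209 + 443507 = 444716)
-t = -1*444716 = -444716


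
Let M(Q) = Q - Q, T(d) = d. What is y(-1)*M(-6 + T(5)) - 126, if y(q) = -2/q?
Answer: -126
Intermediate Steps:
M(Q) = 0
y(-1)*M(-6 + T(5)) - 126 = -2/(-1)*0 - 126 = -2*(-1)*0 - 126 = 2*0 - 126 = 0 - 126 = -126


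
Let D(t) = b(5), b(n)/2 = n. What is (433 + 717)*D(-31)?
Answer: 11500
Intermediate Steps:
b(n) = 2*n
D(t) = 10 (D(t) = 2*5 = 10)
(433 + 717)*D(-31) = (433 + 717)*10 = 1150*10 = 11500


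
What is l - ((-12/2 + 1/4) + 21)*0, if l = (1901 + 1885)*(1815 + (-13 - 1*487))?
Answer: 4978590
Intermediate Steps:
l = 4978590 (l = 3786*(1815 + (-13 - 487)) = 3786*(1815 - 500) = 3786*1315 = 4978590)
l - ((-12/2 + 1/4) + 21)*0 = 4978590 - ((-12/2 + 1/4) + 21)*0 = 4978590 - ((-12*½ + 1*(¼)) + 21)*0 = 4978590 - ((-6 + ¼) + 21)*0 = 4978590 - (-23/4 + 21)*0 = 4978590 - 61*0/4 = 4978590 - 1*0 = 4978590 + 0 = 4978590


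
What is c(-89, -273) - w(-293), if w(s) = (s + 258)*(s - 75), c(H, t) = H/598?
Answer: -7702329/598 ≈ -12880.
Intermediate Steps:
c(H, t) = H/598 (c(H, t) = H*(1/598) = H/598)
w(s) = (-75 + s)*(258 + s) (w(s) = (258 + s)*(-75 + s) = (-75 + s)*(258 + s))
c(-89, -273) - w(-293) = (1/598)*(-89) - (-19350 + (-293)**2 + 183*(-293)) = -89/598 - (-19350 + 85849 - 53619) = -89/598 - 1*12880 = -89/598 - 12880 = -7702329/598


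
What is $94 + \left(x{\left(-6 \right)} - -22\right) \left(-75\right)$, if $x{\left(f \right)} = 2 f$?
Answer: $-656$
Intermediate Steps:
$94 + \left(x{\left(-6 \right)} - -22\right) \left(-75\right) = 94 + \left(2 \left(-6\right) - -22\right) \left(-75\right) = 94 + \left(-12 + 22\right) \left(-75\right) = 94 + 10 \left(-75\right) = 94 - 750 = -656$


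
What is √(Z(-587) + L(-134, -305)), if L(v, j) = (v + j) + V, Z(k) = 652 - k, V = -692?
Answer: 6*√3 ≈ 10.392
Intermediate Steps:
L(v, j) = -692 + j + v (L(v, j) = (v + j) - 692 = (j + v) - 692 = -692 + j + v)
√(Z(-587) + L(-134, -305)) = √((652 - 1*(-587)) + (-692 - 305 - 134)) = √((652 + 587) - 1131) = √(1239 - 1131) = √108 = 6*√3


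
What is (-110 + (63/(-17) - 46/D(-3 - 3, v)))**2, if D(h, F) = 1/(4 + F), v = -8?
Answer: 1428025/289 ≈ 4941.3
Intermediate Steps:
(-110 + (63/(-17) - 46/D(-3 - 3, v)))**2 = (-110 + (63/(-17) - 46/(1/(4 - 8))))**2 = (-110 + (63*(-1/17) - 46/(1/(-4))))**2 = (-110 + (-63/17 - 46/(-1/4)))**2 = (-110 + (-63/17 - 46*(-4)))**2 = (-110 + (-63/17 + 184))**2 = (-110 + 3065/17)**2 = (1195/17)**2 = 1428025/289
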